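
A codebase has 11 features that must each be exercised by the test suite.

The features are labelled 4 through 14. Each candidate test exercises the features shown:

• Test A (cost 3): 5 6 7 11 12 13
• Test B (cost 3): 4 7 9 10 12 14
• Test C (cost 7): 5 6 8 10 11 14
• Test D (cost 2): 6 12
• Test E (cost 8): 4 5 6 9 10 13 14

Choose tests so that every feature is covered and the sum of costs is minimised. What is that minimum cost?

A, B, C together cover every feature (A ∪ B ∪ C = {4, 5, 6, 7, 8, 9, 10, 11, 12, 13, 14}); total cost 3 + 3 + 7 = 13.
No covering selection has total cost below 13.

13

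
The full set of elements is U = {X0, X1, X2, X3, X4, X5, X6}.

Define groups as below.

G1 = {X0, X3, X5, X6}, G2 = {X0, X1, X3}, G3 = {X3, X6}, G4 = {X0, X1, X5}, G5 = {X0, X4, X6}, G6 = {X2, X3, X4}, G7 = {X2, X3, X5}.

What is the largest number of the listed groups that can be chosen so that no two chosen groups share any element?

2

G5, G7 are pairwise disjoint (G5={X0,X4,X6}; G7={X2,X3,X5}).
Every remaining group overlaps one of these, and no 3 of the listed groups are pairwise disjoint, so 2 is the maximum.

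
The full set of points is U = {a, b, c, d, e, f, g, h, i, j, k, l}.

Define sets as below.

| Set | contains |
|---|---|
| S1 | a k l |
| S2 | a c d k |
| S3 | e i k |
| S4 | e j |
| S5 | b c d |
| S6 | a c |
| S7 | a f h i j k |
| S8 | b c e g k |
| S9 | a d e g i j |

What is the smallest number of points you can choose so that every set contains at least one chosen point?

Take T = {c, j, k}. Each listed set contains at least one of these, so T is a hitting set of size 3.
The sets S1, S4, S5 are pairwise disjoint, so any hitting set needs a separate point for each — at least 3. Hence 3 is optimal.

3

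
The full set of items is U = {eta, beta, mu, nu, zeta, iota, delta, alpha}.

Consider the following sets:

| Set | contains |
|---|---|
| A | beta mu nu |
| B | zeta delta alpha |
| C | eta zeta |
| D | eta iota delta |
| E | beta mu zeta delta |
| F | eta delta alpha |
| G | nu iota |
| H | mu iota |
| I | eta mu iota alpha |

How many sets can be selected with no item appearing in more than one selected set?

2

A, D are pairwise disjoint (A={beta,mu,nu}; D={eta,iota,delta}).
Every remaining set overlaps one of these, and no 3 of the listed sets are pairwise disjoint, so 2 is the maximum.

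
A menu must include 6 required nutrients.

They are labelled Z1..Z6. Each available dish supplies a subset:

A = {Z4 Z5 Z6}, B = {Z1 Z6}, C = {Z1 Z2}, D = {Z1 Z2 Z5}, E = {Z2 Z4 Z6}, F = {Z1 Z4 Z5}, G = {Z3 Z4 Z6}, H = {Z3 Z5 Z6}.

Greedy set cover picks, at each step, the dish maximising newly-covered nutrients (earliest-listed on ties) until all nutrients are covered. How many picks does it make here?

3

Greedy: pick A (covers 3 new) → pick C (covers 2 new) → pick G (covers 1 new). Total picks: 3.
(The true minimum cover uses only 2 dishes, so greedy is not optimal here.)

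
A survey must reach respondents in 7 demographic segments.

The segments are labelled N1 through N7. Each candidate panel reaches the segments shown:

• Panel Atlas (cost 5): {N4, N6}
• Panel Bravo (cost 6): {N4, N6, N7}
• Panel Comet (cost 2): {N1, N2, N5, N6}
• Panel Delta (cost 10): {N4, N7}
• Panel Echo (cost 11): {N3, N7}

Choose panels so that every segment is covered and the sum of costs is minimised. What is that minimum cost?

18

Atlas, Comet, Echo together cover every segment (Atlas ∪ Comet ∪ Echo = {N1, N2, N3, N4, N5, N6, N7}); total cost 5 + 2 + 11 = 18.
The greedy pick Comet, Bravo, Echo costs 19; no covering selection beats 18.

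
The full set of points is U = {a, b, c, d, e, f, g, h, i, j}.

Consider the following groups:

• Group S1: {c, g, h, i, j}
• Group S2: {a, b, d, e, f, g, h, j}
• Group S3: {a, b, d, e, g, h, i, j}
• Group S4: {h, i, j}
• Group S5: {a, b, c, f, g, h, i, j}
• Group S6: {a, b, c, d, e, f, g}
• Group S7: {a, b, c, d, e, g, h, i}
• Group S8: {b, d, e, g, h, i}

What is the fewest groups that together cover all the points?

S5 and S8 together: S5 ∪ S8 = {a, b, c, d, e, f, g, h, i, j} — every point is covered.
No single group has all 10 points (the largest, S2, has 8), so 2 is optimal.

2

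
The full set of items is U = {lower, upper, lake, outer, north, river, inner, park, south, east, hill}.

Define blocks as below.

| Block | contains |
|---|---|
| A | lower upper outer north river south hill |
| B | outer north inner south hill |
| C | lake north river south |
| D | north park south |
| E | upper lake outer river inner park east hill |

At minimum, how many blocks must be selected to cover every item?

2

Take {A, E}. Their union is {lower, upper, lake, outer, north, river, inner, park, south, east, hill}, which is all 11 items.
No single block has all 11 items (the largest, E, has 8), so 2 is optimal.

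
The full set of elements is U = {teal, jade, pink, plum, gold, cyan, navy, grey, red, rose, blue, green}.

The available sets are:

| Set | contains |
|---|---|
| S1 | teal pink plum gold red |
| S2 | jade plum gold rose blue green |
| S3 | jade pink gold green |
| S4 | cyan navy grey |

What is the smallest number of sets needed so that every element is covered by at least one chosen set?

3

S1 and S2 and S4 together: S1 ∪ S2 ∪ S4 = {teal, jade, pink, plum, gold, cyan, navy, grey, red, rose, blue, green} — every element is covered.
Only S1 contains teal, so S1 is forced; the remaining 7 elements need at least 2 more sets (each remaining set adds at most 4) — so at least 3 sets are needed, and 3 is optimal.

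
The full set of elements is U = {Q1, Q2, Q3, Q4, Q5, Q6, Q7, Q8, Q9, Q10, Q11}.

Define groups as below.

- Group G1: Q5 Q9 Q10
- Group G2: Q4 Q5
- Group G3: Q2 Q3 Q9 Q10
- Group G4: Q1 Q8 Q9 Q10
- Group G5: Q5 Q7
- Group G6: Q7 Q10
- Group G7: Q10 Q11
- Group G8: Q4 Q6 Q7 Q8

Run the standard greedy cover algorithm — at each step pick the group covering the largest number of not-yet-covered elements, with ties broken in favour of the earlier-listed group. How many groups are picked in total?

5

Greedy: pick G3 (covers 4 new) → pick G8 (covers 4 new) → pick G1 (covers 1 new) → pick G4 (covers 1 new) → pick G7 (covers 1 new). Total picks: 5.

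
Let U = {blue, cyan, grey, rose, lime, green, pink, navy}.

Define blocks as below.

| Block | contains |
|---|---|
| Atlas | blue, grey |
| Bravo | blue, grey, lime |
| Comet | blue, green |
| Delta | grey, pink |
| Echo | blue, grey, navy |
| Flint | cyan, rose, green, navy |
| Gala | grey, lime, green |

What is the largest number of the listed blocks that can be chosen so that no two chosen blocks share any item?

2

Bravo, Flint are pairwise disjoint (Bravo={blue,grey,lime}; Flint={cyan,rose,green,navy}).
Every remaining block overlaps one of these, and no 3 of the listed blocks are pairwise disjoint, so 2 is the maximum.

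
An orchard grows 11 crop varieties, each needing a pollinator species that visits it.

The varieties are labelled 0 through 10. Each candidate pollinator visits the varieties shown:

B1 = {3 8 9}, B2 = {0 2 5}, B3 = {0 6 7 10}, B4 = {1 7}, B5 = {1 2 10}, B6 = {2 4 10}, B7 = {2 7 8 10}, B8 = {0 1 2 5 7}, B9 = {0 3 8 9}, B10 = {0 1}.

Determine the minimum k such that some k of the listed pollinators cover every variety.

B1 and B3 and B6 and B8 together: B1 ∪ B3 ∪ B6 ∪ B8 = {0, 1, 2, 3, 4, 5, 6, 7, 8, 9, 10} — every variety is covered.
Only B3 contains 6, so B3 is forced; the remaining 7 varieties need at least 3 more pollinators (each remaining pollinator adds at most 3) — so at least 4 pollinators are needed, and 4 is optimal.

4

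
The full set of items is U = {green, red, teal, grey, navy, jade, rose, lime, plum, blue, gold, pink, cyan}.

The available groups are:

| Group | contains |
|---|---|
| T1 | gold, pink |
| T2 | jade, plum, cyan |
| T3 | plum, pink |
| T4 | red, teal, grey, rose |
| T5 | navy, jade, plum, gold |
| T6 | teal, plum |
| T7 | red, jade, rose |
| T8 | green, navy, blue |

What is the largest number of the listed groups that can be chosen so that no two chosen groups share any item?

T1, T6, T7, T8 are pairwise disjoint (T1={gold,pink}; T6={teal,plum}; T7={red,jade,rose}; T8={green,navy,blue}).
Every remaining group overlaps one of these, and no 5 of the listed groups are pairwise disjoint, so 4 is the maximum.

4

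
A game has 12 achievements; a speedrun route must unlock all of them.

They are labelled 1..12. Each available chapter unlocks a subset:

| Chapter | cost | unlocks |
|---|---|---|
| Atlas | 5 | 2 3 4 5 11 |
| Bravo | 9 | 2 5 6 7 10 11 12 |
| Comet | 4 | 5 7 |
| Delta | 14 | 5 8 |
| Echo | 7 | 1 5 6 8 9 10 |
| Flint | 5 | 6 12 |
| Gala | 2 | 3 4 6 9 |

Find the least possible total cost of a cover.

Bravo, Echo, Gala together cover every achievement (Bravo ∪ Echo ∪ Gala = {1, 2, 3, 4, 5, 6, 7, 8, 9, 10, 11, 12}); total cost 9 + 7 + 2 = 18.
No covering selection has total cost below 18.

18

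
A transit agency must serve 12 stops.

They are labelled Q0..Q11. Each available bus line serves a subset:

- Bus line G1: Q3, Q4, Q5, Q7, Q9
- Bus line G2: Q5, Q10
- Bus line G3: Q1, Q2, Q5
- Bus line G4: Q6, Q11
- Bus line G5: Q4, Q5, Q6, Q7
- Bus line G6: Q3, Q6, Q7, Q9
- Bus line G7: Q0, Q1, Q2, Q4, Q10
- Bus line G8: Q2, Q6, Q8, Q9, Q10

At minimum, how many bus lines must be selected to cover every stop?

Take {G1, G4, G7, G8}. Their union is {Q0, Q1, Q2, Q3, Q4, Q5, Q6, Q7, Q8, Q9, Q10, Q11}, which is all 12 stops.
No 3 of the 8 bus lines cover everything (all 56 combinations miss at least one stop), so 4 is optimal.

4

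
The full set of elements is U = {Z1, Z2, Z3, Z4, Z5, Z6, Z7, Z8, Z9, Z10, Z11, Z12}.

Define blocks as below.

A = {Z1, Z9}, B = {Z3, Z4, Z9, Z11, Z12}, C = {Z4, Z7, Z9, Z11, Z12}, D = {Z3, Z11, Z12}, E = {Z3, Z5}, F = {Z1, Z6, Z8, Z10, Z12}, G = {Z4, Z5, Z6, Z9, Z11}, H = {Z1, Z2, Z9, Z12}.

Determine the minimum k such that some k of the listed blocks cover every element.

C, E, F, and H cover everything between them: the union {Z1, Z2, Z3, Z4, Z5, Z6, Z7, Z8, Z9, Z10, Z11, Z12} is all of U.
No 3 of the 8 blocks cover everything (all 56 combinations miss at least one element), so 4 is optimal.

4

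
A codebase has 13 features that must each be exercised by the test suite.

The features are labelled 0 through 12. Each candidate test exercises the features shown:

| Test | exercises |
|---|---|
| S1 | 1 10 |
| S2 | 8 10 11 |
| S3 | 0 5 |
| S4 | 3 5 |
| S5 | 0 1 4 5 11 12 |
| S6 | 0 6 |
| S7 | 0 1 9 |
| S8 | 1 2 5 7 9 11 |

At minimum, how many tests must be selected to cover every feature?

5

S2 and S4 and S5 and S6 and S8 together: S2 ∪ S4 ∪ S5 ∪ S6 ∪ S8 = {0, 1, 2, 3, 4, 5, 6, 7, 8, 9, 10, 11, 12} — every feature is covered.
No 4 of the 8 tests cover everything (all 70 combinations miss at least one feature), so 5 is optimal.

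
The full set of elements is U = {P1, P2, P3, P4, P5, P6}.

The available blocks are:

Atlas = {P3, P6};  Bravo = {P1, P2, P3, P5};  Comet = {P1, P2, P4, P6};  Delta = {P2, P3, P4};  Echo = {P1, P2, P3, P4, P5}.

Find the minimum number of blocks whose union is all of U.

Take {Bravo, Comet}. Their union is {P1, P2, P3, P4, P5, P6}, which is all 6 elements.
No single block has all 6 elements (the largest, Echo, has 5), so 2 is optimal.

2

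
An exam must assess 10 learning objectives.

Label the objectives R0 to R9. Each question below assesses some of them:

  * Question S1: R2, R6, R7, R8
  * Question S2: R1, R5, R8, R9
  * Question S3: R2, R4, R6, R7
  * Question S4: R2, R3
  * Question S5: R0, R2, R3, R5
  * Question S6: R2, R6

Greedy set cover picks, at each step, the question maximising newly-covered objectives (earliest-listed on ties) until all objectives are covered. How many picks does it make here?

Greedy: pick S1 (covers 4 new) → pick S2 (covers 3 new) → pick S5 (covers 2 new) → pick S3 (covers 1 new). Total picks: 4.
(The true minimum cover uses only 3 questions, so greedy is not optimal here.)

4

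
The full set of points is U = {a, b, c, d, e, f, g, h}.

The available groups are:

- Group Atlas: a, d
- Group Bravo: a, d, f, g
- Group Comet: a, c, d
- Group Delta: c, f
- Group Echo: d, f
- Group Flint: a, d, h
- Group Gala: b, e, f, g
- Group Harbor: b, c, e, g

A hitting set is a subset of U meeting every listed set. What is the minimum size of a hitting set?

Take T = {b, d, f}. Each listed group contains at least one of these, so T is a hitting set of size 3.
No choice of 2 points meets every group, so 3 is the minimum.

3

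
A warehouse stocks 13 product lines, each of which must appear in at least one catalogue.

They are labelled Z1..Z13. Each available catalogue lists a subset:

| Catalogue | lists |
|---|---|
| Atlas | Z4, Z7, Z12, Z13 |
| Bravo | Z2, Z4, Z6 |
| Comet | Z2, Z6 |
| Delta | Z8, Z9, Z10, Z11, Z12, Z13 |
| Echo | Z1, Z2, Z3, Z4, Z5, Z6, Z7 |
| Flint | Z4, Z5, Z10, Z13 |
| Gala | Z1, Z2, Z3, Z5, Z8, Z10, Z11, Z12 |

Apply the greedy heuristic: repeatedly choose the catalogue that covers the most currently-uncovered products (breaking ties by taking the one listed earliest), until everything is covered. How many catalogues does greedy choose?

Greedy: pick Gala (covers 8 new) → pick Atlas (covers 3 new) → pick Bravo (covers 1 new) → pick Delta (covers 1 new). Total picks: 4.
(The true minimum cover uses only 2 catalogues, so greedy is not optimal here.)

4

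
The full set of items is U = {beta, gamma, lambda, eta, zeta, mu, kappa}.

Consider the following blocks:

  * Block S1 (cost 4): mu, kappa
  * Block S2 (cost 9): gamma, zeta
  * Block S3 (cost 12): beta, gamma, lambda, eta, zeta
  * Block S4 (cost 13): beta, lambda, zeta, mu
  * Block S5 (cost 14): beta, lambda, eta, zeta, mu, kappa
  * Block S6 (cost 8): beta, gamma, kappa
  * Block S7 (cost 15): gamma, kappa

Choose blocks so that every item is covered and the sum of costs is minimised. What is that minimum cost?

16

S1, S3 together cover every item (S1 ∪ S3 = {beta, gamma, lambda, eta, zeta, mu, kappa}); total cost 4 + 12 = 16.
No covering selection has total cost below 16.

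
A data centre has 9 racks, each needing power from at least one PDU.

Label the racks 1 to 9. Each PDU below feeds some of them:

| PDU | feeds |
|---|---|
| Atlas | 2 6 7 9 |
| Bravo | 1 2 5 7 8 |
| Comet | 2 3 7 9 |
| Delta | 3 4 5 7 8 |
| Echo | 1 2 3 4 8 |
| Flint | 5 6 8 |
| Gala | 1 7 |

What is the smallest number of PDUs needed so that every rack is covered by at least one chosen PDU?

3

Atlas and Delta and Gala together: Atlas ∪ Delta ∪ Gala = {1, 2, 3, 4, 5, 6, 7, 8, 9} — every rack is covered.
No 2 of the 7 PDUs cover everything (all 21 combinations miss at least one rack), so 3 is optimal.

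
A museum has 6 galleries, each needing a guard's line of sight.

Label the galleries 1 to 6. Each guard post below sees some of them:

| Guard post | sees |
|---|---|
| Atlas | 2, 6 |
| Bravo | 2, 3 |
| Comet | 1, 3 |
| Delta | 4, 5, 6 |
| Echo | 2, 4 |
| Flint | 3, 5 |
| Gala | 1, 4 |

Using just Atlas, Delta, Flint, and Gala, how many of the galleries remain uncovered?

Union of Atlas, Delta, Flint, Gala = {1, 2, 3, 4, 5, 6} — that's every gallery, so 0 are uncovered.

0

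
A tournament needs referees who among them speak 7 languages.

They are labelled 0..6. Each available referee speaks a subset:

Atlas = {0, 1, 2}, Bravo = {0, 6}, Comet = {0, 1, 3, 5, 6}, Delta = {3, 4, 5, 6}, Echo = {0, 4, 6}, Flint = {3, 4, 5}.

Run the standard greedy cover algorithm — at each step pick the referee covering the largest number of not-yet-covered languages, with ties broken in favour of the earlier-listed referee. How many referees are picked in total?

3

Greedy: pick Comet (covers 5 new) → pick Atlas (covers 1 new) → pick Delta (covers 1 new). Total picks: 3.
(The true minimum cover uses only 2 referees, so greedy is not optimal here.)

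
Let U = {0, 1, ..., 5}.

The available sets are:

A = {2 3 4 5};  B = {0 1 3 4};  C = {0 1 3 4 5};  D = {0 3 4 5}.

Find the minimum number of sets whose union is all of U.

A and B cover everything between them: the union {0, 1, 2, 3, 4, 5} is all of U.
No single set has all 6 items (the largest, C, has 5), so 2 is optimal.

2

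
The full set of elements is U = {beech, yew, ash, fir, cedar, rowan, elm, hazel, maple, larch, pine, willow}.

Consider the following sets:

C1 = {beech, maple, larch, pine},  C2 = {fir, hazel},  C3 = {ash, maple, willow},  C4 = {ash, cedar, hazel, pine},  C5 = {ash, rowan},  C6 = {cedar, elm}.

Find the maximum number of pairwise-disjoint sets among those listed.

C1, C2, C5, C6 are pairwise disjoint (C1={beech,maple,larch,pine}; C2={fir,hazel}; C5={ash,rowan}; C6={cedar,elm}).
Every remaining set overlaps one of these, and no 5 of the listed sets are pairwise disjoint, so 4 is the maximum.

4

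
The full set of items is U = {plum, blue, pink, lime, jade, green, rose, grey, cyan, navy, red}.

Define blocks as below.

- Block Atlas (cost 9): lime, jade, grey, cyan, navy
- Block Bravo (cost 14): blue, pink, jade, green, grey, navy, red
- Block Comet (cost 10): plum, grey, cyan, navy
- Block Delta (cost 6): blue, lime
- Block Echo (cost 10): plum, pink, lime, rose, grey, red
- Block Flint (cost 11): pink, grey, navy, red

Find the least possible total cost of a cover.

33

Atlas, Bravo, Echo together cover every item (Atlas ∪ Bravo ∪ Echo = {plum, blue, pink, lime, jade, green, rose, grey, cyan, navy, red}); total cost 9 + 14 + 10 = 33.
The greedy pick Echo, Atlas, Delta, Bravo costs 39; no covering selection beats 33.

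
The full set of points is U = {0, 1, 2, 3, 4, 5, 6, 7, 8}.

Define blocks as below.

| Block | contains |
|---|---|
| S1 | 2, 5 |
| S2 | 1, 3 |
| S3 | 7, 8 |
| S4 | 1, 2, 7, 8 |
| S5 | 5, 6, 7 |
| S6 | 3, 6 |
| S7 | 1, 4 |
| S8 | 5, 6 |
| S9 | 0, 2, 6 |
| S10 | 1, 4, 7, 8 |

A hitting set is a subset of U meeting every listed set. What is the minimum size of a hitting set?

4

H = {1, 5, 6, 7} meets every block (each contains at least one member of H), and |H| = 4.
The blocks S1, S3, S6, S7 are pairwise disjoint, so any hitting set needs a separate point for each — at least 4. Hence 4 is optimal.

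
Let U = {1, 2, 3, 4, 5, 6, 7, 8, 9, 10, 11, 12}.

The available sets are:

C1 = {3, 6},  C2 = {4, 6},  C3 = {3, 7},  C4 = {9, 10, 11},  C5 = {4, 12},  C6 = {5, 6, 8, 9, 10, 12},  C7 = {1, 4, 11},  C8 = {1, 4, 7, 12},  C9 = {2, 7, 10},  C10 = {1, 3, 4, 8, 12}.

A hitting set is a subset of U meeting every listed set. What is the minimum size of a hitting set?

Take H = {3, 4, 10}. Each listed set contains at least one of these, so H is a hitting set of size 3.
The sets C2, C3, C4 are pairwise disjoint, so any hitting set needs a separate point for each — at least 3. Hence 3 is optimal.

3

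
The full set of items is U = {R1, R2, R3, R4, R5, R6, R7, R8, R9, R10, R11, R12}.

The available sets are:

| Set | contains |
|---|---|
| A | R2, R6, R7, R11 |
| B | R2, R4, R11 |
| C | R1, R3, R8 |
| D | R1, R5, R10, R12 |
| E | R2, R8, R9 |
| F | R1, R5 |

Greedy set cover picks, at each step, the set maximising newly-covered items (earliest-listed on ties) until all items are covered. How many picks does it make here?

5

Greedy: pick A (covers 4 new) → pick D (covers 4 new) → pick C (covers 2 new) → pick B (covers 1 new) → pick E (covers 1 new). Total picks: 5.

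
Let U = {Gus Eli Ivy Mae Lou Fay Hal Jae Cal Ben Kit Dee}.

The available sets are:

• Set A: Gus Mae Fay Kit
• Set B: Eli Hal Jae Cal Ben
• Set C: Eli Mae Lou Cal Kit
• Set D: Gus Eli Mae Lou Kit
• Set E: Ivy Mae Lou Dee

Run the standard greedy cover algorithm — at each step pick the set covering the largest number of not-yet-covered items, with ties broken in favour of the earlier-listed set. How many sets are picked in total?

3

Greedy: pick B (covers 5 new) → pick A (covers 4 new) → pick E (covers 3 new). Total picks: 3.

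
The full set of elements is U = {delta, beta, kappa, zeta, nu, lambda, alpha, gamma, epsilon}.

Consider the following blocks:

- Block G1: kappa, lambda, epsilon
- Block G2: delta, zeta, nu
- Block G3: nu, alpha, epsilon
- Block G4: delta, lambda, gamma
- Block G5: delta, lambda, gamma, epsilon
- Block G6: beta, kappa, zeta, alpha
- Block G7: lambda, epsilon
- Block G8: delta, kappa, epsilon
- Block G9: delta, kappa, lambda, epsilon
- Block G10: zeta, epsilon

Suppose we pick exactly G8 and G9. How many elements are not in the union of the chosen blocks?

5

Union of G8, G9 = {delta, kappa, lambda, epsilon}.
Not covered: beta, zeta, nu, alpha, gamma — 5 elements.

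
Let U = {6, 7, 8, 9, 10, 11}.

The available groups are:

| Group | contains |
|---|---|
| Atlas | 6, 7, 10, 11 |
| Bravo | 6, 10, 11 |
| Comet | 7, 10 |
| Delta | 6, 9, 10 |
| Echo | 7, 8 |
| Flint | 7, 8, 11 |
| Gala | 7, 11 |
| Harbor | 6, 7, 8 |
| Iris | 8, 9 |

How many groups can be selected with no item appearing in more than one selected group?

2

Delta, Echo are pairwise disjoint (Delta={6,9,10}; Echo={7,8}).
Every remaining group overlaps one of these, and no 3 of the listed groups are pairwise disjoint, so 2 is the maximum.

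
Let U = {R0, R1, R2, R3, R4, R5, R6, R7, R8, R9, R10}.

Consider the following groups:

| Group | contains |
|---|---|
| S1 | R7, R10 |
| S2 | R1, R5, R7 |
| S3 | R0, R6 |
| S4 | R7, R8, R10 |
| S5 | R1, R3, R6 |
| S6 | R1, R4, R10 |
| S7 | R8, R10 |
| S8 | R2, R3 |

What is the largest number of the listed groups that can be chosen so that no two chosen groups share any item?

4

S2, S3, S7, S8 are pairwise disjoint (S2={R1,R5,R7}; S3={R0,R6}; S7={R8,R10}; S8={R2,R3}).
Every remaining group overlaps one of these, and no 5 of the listed groups are pairwise disjoint, so 4 is the maximum.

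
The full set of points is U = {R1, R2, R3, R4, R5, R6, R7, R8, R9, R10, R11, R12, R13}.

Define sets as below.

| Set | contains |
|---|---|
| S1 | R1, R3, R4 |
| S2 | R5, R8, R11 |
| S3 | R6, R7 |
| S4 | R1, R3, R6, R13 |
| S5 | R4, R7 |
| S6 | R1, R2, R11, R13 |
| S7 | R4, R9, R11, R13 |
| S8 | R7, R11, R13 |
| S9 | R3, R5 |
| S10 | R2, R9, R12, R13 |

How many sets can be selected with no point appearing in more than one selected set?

S1, S2, S3, S10 are pairwise disjoint (S1={R1,R3,R4}; S2={R5,R8,R11}; S3={R6,R7}; S10={R2,R9,R12,R13}).
Every remaining set overlaps one of these, and no 5 of the listed sets are pairwise disjoint, so 4 is the maximum.

4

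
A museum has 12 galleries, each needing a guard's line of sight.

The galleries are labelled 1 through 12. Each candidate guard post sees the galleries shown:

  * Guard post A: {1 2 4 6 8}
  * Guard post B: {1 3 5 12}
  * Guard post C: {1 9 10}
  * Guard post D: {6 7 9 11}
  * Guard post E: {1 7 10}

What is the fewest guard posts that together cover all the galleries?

4

Take {A, B, C, D}. Their union is {1, 2, 3, 4, 5, 6, 7, 8, 9, 10, 11, 12}, which is all 12 galleries.
Only A contains 2, so A is forced; the remaining 7 galleries need at least 3 more guard posts (each remaining guard post adds at most 3) — so at least 4 guard posts are needed, and 4 is optimal.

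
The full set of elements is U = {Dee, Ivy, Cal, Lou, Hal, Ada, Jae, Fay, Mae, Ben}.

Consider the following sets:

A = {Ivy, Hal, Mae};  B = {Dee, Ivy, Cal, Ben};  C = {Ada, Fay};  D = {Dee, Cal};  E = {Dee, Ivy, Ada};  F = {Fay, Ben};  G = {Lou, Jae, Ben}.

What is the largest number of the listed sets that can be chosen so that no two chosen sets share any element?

A, C, D, G are pairwise disjoint (A={Ivy,Hal,Mae}; C={Ada,Fay}; D={Dee,Cal}; G={Lou,Jae,Ben}).
Every remaining set overlaps one of these, and no 5 of the listed sets are pairwise disjoint, so 4 is the maximum.

4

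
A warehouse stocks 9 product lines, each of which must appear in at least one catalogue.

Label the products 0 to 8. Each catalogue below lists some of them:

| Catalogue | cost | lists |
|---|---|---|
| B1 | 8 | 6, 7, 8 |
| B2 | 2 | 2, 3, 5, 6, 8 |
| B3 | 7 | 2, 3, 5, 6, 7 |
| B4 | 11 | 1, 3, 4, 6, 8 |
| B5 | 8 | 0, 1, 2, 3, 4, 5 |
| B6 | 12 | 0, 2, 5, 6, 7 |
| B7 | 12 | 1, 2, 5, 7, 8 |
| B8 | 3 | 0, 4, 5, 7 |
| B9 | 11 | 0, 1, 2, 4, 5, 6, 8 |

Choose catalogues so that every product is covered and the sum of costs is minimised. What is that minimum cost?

B2, B5, B8 together cover every product (B2 ∪ B5 ∪ B8 = {0, 1, 2, 3, 4, 5, 6, 7, 8}); total cost 2 + 8 + 3 = 13.
No covering selection has total cost below 13.

13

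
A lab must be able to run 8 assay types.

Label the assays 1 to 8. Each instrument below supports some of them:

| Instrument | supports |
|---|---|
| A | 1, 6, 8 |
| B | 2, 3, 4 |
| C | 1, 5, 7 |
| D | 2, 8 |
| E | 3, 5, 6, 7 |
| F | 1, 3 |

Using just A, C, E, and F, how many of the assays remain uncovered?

2

Union of A, C, E, F = {1, 3, 5, 6, 7, 8}.
Not covered: 2, 4 — 2 assays.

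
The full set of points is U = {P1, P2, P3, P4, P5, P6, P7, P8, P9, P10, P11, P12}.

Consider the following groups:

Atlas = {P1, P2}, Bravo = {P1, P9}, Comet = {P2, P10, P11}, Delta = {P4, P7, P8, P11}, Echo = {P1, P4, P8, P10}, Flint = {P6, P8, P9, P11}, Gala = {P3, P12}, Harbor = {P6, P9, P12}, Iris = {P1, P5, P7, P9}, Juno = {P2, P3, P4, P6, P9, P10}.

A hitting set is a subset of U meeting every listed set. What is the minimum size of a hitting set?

Take H = {P2, P4, P9, P12}. Each listed group contains at least one of these, so H is a hitting set of size 4.
No choice of 3 points meets every group, so 4 is the minimum.

4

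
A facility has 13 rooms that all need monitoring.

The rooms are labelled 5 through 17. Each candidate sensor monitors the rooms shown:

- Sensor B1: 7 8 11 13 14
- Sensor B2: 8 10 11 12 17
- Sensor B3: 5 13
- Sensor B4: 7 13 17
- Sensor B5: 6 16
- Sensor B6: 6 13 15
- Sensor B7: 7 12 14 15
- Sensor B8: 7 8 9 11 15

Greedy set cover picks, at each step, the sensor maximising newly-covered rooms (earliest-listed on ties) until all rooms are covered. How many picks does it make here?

5

Greedy: pick B1 (covers 5 new) → pick B2 (covers 3 new) → pick B5 (covers 2 new) → pick B8 (covers 2 new) → pick B3 (covers 1 new). Total picks: 5.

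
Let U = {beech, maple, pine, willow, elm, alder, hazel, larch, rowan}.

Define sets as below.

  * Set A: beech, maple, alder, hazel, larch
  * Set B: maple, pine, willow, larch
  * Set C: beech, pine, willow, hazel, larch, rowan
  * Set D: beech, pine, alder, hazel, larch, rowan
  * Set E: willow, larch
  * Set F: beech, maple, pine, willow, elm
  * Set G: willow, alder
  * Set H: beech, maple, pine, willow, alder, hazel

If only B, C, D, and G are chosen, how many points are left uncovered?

Union of B, C, D, G = {beech, maple, pine, willow, alder, hazel, larch, rowan}.
Not covered: elm — 1 point.

1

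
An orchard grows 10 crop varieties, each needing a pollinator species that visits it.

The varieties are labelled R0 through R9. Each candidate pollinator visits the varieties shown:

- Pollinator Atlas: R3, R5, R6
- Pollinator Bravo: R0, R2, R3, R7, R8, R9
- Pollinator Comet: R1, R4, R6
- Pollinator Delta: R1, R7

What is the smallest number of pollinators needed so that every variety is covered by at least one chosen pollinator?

3

Take {Atlas, Bravo, Comet}. Their union is {R0, R1, R2, R3, R4, R5, R6, R7, R8, R9}, which is all 10 varieties.
Only Bravo contains R0, so Bravo is forced; the remaining 4 varieties need at least 2 more pollinators (each remaining pollinator adds at most 3) — so at least 3 pollinators are needed, and 3 is optimal.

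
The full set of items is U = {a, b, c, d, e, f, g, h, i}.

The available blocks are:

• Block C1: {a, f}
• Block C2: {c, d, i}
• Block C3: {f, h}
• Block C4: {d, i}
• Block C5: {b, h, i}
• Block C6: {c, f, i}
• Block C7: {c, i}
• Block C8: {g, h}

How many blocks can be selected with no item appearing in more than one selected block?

3

C1, C7, C8 are pairwise disjoint (C1={a,f}; C7={c,i}; C8={g,h}).
Every remaining block overlaps one of these, and no 4 of the listed blocks are pairwise disjoint, so 3 is the maximum.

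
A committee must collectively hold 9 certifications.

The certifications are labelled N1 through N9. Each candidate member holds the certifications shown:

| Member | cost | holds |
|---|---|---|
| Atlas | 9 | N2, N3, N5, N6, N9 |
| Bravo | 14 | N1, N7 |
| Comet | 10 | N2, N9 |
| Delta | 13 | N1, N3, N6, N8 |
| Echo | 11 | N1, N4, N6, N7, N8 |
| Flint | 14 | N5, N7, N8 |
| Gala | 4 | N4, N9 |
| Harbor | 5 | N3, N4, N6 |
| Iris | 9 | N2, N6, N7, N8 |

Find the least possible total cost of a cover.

Atlas, Echo together cover every certification (Atlas ∪ Echo = {N1, N2, N3, N4, N5, N6, N7, N8, N9}); total cost 9 + 11 = 20.
The greedy pick Harbor, Atlas, Echo costs 25; no covering selection beats 20.

20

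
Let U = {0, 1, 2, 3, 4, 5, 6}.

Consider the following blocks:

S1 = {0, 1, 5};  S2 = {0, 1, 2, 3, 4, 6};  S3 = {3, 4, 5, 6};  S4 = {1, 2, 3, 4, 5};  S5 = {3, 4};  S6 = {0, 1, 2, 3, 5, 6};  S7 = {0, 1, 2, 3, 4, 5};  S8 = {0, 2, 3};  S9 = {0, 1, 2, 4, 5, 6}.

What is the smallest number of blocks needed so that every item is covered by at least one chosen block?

S2 and S9 cover everything between them: the union {0, 1, 2, 3, 4, 5, 6} is all of U.
No single block has all 7 items (the largest, S2, has 6), so 2 is optimal.

2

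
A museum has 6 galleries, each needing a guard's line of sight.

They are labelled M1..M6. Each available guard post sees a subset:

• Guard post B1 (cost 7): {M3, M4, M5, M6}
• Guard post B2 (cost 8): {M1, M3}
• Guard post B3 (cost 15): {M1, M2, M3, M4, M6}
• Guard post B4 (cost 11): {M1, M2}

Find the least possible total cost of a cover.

B1, B4 together cover every gallery (B1 ∪ B4 = {M1, M2, M3, M4, M5, M6}); total cost 7 + 11 = 18.
No covering selection has total cost below 18.

18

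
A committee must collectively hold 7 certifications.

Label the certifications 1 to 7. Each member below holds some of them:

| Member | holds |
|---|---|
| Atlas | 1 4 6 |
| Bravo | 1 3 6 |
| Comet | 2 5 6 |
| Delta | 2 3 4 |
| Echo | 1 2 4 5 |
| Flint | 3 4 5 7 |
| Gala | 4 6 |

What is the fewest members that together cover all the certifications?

3

Take {Atlas, Delta, Flint}. Their union is {1, 2, 3, 4, 5, 6, 7}, which is all 7 certifications.
Only Flint contains 7, so Flint is forced; the remaining 3 certifications need at least 2 more members (each remaining member adds at most 2) — so at least 3 members are needed, and 3 is optimal.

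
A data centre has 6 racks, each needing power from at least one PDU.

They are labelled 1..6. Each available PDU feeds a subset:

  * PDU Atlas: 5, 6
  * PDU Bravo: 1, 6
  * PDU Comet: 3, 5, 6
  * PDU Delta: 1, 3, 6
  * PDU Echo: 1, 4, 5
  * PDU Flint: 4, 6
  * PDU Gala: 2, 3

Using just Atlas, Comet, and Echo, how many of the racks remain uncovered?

1

Union of Atlas, Comet, Echo = {1, 3, 4, 5, 6}.
Not covered: 2 — 1 rack.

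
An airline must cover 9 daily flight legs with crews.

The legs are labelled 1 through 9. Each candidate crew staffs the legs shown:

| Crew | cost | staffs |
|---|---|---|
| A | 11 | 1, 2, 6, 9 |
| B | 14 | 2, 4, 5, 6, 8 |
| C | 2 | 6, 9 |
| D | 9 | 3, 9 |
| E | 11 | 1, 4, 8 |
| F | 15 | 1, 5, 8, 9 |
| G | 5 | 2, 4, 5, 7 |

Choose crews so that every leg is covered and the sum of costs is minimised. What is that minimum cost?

C, D, E, G together cover every leg (C ∪ D ∪ E ∪ G = {1, 2, 3, 4, 5, 6, 7, 8, 9}); total cost 2 + 9 + 11 + 5 = 27.
No covering selection has total cost below 27.

27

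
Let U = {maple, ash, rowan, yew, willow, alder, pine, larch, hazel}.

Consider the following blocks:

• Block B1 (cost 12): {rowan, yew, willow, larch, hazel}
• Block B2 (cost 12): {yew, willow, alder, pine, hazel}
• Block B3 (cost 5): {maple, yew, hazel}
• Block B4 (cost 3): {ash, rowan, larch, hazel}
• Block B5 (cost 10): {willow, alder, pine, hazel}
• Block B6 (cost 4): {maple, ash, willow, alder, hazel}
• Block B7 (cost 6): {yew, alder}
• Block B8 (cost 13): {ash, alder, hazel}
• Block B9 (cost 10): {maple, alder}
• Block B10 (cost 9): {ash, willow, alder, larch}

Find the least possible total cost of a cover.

B3, B4, B5 together cover every element (B3 ∪ B4 ∪ B5 = {maple, ash, rowan, yew, willow, alder, pine, larch, hazel}); total cost 5 + 3 + 10 = 18.
The greedy pick B4, B6, B3, B5 costs 22; no covering selection beats 18.

18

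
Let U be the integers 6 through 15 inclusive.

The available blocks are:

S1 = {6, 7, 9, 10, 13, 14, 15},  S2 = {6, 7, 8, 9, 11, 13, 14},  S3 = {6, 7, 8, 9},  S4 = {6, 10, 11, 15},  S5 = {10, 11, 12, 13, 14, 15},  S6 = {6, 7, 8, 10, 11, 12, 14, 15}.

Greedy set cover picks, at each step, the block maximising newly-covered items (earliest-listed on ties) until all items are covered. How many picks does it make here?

Greedy: pick S6 (covers 8 new) → pick S1 (covers 2 new). Total picks: 2.

2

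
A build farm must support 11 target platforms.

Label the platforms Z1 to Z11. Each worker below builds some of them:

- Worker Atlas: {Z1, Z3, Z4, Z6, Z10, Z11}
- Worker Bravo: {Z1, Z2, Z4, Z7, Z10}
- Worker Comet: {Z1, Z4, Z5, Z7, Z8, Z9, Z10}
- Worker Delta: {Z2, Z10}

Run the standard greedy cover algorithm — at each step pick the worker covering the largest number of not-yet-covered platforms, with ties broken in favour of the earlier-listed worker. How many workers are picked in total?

3

Greedy: pick Comet (covers 7 new) → pick Atlas (covers 3 new) → pick Bravo (covers 1 new). Total picks: 3.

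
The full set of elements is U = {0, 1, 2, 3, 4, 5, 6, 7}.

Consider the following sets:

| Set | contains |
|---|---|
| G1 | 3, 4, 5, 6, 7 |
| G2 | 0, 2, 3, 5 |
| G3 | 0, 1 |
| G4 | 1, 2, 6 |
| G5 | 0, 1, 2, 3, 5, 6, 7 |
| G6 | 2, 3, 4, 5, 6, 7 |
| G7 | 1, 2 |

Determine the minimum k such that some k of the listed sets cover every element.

G3 and G6 cover everything between them: the union {0, 1, 2, 3, 4, 5, 6, 7} is all of U.
No single set has all 8 elements (the largest, G5, has 7), so 2 is optimal.

2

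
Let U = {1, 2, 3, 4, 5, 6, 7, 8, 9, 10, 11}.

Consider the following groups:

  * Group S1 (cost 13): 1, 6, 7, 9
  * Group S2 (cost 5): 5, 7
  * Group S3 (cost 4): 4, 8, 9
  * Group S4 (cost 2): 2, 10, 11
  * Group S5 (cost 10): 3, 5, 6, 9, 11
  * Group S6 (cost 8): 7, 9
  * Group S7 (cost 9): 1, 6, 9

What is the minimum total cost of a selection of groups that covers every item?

29

S1, S3, S4, S5 together cover every item (S1 ∪ S3 ∪ S4 ∪ S5 = {1, 2, 3, 4, 5, 6, 7, 8, 9, 10, 11}); total cost 13 + 4 + 2 + 10 = 29.
The greedy pick S4, S3, S2, S7, S5 costs 30; no covering selection beats 29.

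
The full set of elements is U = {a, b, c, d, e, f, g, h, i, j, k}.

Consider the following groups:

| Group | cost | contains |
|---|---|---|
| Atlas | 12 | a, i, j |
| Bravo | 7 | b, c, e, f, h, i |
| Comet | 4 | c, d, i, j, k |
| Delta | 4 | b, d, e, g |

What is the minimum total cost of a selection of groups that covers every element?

Atlas, Bravo, Comet, Delta together cover every element (Atlas ∪ Bravo ∪ Comet ∪ Delta = {a, b, c, d, e, f, g, h, i, j, k}); total cost 12 + 7 + 4 + 4 = 27.
No covering selection has total cost below 27.

27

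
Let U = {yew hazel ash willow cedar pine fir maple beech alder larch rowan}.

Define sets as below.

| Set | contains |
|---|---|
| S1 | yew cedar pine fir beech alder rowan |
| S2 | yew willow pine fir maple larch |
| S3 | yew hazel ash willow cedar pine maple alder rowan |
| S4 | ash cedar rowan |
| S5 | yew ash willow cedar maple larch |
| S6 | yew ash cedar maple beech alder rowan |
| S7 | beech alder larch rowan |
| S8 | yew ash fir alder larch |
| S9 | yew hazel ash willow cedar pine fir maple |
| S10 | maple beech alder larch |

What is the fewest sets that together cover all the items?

2

S7 and S9 cover everything between them: the union {yew, hazel, ash, willow, cedar, pine, fir, maple, beech, alder, larch, rowan} is all of U.
No single set has all 12 items (the largest, S3, has 9), so 2 is optimal.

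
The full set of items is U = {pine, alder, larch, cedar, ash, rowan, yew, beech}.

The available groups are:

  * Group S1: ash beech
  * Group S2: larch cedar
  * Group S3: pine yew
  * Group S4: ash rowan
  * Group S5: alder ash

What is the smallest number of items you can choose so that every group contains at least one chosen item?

3

The 3 items {pine, larch, ash} hit every group.
The groups S2, S3, S5 are pairwise disjoint, so any hitting set needs a separate item for each — at least 3. Hence 3 is optimal.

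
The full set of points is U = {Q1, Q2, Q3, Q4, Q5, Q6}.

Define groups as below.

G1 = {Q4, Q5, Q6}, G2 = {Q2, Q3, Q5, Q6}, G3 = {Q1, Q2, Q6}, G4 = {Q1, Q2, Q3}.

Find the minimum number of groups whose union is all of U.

G1 and G4 together: G1 ∪ G4 = {Q1, Q2, Q3, Q4, Q5, Q6} — every point is covered.
No single group has all 6 points (the largest, G2, has 4), so 2 is optimal.

2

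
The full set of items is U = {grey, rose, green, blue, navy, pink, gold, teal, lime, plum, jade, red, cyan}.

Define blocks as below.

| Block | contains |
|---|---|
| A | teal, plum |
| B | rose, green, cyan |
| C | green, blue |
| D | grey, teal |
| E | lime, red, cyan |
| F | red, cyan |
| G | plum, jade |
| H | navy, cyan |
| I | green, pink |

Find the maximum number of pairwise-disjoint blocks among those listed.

4

C, D, E, G are pairwise disjoint (C={green,blue}; D={grey,teal}; E={lime,red,cyan}; G={plum,jade}).
Every remaining block overlaps one of these, and no 5 of the listed blocks are pairwise disjoint, so 4 is the maximum.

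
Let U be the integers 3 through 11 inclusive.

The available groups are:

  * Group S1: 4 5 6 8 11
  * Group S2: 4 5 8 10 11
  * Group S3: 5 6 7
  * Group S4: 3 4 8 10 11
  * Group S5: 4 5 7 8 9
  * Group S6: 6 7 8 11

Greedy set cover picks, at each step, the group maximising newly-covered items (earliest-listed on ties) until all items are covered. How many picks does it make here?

3

Greedy: pick S1 (covers 5 new) → pick S4 (covers 2 new) → pick S5 (covers 2 new). Total picks: 3.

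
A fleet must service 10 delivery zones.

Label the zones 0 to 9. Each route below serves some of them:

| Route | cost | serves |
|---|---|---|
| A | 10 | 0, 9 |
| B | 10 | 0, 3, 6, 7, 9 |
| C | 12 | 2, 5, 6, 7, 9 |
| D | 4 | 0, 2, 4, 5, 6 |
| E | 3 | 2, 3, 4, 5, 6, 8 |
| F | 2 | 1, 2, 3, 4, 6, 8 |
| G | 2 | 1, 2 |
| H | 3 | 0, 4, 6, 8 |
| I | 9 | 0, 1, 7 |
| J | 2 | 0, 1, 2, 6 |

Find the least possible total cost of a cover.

B, E, G together cover every zone (B ∪ E ∪ G = {0, 1, 2, 3, 4, 5, 6, 7, 8, 9}); total cost 10 + 3 + 2 = 15.
The greedy pick F, D, B costs 16; no covering selection beats 15.

15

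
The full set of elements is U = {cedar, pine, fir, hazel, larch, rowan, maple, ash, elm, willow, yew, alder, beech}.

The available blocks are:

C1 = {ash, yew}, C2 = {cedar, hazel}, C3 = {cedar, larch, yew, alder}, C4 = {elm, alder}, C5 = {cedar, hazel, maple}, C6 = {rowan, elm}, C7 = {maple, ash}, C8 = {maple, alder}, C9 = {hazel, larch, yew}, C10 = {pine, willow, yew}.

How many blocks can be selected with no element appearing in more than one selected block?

4

C2, C6, C7, C10 are pairwise disjoint (C2={cedar,hazel}; C6={rowan,elm}; C7={maple,ash}; C10={pine,willow,yew}).
Every remaining block overlaps one of these, and no 5 of the listed blocks are pairwise disjoint, so 4 is the maximum.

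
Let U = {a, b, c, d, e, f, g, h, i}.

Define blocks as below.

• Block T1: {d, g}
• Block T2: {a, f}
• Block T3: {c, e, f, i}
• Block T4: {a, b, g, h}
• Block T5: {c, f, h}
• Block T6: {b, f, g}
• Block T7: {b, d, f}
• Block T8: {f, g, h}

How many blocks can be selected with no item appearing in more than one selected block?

2

T1, T3 are pairwise disjoint (T1={d,g}; T3={c,e,f,i}).
Every remaining block overlaps one of these, and no 3 of the listed blocks are pairwise disjoint, so 2 is the maximum.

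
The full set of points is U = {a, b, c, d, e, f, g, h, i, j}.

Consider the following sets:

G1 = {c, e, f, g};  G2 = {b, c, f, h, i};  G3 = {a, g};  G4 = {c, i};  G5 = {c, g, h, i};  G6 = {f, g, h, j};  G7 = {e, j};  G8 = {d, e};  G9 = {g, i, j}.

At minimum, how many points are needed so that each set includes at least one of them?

The 3 points {c, e, g} hit every set.
The sets G2, G3, G7 are pairwise disjoint, so any hitting set needs a separate point for each — at least 3. Hence 3 is optimal.

3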